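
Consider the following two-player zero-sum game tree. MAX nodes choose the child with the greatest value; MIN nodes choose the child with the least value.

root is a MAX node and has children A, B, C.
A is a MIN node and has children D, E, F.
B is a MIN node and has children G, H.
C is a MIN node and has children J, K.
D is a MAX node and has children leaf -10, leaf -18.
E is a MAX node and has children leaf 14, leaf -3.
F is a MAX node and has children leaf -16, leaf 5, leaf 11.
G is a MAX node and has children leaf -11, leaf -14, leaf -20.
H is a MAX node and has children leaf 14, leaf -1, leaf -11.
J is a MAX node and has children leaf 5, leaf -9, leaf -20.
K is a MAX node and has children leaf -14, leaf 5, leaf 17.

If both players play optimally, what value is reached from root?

5

D (MAX): max(-10, -18) = -10
E (MAX): max(14, -3) = 14
F (MAX): max(-16, 5, 11) = 11
A (MIN): min(-10, 14, 11) = -10
G (MAX): max(-11, -14, -20) = -11
H (MAX): max(14, -1, -11) = 14
B (MIN): min(-11, 14) = -11
J (MAX): max(5, -9, -20) = 5
K (MAX): max(-14, 5, 17) = 17
C (MIN): min(5, 17) = 5
root (MAX): max(-10, -11, 5) = 5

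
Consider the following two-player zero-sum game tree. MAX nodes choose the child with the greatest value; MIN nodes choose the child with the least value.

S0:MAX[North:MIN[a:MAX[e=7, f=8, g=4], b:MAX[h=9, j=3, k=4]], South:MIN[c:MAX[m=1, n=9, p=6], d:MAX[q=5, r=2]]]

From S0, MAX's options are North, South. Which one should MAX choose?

a (MAX): max(7, 8, 4) = 8
b (MAX): max(9, 3, 4) = 9
North (MIN): min(8, 9) = 8
c (MAX): max(1, 9, 6) = 9
d (MAX): max(5, 2) = 5
South (MIN): min(9, 5) = 5
S0 (MAX): max(8, 5) = 8
MAX at S0 wants the highest of {North=8, South=5}, so chooses North.

North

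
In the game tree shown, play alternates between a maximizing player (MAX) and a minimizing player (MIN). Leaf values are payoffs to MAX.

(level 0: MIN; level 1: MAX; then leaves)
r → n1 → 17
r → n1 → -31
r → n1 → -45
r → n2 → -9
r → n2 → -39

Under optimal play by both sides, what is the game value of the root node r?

n1 (MAX): max(17, -31, -45) = 17
n2 (MAX): max(-9, -39) = -9
r (MIN): min(17, -9) = -9

-9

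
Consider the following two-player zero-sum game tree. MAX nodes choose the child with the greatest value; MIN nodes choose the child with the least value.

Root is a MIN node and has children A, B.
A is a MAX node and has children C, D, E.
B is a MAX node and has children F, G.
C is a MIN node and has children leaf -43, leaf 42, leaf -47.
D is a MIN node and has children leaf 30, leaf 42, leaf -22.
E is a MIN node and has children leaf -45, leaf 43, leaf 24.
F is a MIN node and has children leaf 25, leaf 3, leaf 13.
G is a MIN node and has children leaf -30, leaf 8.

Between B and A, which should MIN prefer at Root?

F (MIN): min(25, 3, 13) = 3
G (MIN): min(-30, 8) = -30
B (MAX): max(3, -30) = 3
C (MIN): min(-43, 42, -47) = -47
D (MIN): min(30, 42, -22) = -22
E (MIN): min(-45, 43, 24) = -45
A (MAX): max(-47, -22, -45) = -22
MIN prefers the lower value; B=3, A=-22. A is better since -22 < 3.

A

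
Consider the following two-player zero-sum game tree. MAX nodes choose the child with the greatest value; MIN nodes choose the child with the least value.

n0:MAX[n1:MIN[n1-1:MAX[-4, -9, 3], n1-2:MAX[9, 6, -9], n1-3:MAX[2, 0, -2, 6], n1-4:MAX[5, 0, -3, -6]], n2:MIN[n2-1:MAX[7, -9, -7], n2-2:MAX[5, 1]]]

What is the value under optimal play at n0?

5

n1-1 (MAX): max(-4, -9, 3) = 3
n1-2 (MAX): max(9, 6, -9) = 9
n1-3 (MAX): max(2, 0, -2, 6) = 6
n1-4 (MAX): max(5, 0, -3, -6) = 5
n1 (MIN): min(3, 9, 6, 5) = 3
n2-1 (MAX): max(7, -9, -7) = 7
n2-2 (MAX): max(5, 1) = 5
n2 (MIN): min(7, 5) = 5
n0 (MAX): max(3, 5) = 5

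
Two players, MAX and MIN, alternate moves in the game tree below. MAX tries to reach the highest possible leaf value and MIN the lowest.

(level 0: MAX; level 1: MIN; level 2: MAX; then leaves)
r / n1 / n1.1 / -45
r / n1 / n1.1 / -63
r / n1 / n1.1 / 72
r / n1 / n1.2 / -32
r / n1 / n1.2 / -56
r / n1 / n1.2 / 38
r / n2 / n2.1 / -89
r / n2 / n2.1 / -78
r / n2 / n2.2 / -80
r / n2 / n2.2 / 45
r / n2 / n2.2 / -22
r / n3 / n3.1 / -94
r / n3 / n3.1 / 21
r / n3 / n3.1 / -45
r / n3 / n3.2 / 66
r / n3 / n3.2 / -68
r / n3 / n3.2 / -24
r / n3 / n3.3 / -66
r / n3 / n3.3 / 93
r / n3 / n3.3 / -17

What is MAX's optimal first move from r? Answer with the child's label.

n1.1 (MAX): max(-45, -63, 72) = 72
n1.2 (MAX): max(-32, -56, 38) = 38
n1 (MIN): min(72, 38) = 38
n2.1 (MAX): max(-89, -78) = -78
n2.2 (MAX): max(-80, 45, -22) = 45
n2 (MIN): min(-78, 45) = -78
n3.1 (MAX): max(-94, 21, -45) = 21
n3.2 (MAX): max(66, -68, -24) = 66
n3.3 (MAX): max(-66, 93, -17) = 93
n3 (MIN): min(21, 66, 93) = 21
r (MAX): max(38, -78, 21) = 38
MAX at r wants the highest of {n1=38, n2=-78, n3=21}, so chooses n1.

n1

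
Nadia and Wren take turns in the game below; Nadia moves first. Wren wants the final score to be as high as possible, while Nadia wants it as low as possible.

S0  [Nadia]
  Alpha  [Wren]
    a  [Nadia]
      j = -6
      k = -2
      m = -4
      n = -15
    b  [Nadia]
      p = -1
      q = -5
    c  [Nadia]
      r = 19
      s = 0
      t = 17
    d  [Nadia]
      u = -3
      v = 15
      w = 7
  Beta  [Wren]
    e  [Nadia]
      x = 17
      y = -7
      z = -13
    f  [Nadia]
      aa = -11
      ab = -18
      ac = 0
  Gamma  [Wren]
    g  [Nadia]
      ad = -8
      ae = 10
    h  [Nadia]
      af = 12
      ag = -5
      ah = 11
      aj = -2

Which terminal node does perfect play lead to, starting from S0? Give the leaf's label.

z

a (Nadia): min(-6, -2, -4, -15) = -15
b (Nadia): min(-1, -5) = -5
c (Nadia): min(19, 0, 17) = 0
d (Nadia): min(-3, 15, 7) = -3
Alpha (Wren): max(-15, -5, 0, -3) = 0
e (Nadia): min(17, -7, -13) = -13
f (Nadia): min(-11, -18, 0) = -18
Beta (Wren): max(-13, -18) = -13
g (Nadia): min(-8, 10) = -8
h (Nadia): min(12, -5, 11, -2) = -5
Gamma (Wren): max(-8, -5) = -5
S0 (Nadia): min(0, -13, -5) = -13
At S0, Nadia picks Beta (lowest: -13).
At Beta, Wren picks e (highest: -13).
At e, Nadia picks z (lowest: -13).
Terminal value -13.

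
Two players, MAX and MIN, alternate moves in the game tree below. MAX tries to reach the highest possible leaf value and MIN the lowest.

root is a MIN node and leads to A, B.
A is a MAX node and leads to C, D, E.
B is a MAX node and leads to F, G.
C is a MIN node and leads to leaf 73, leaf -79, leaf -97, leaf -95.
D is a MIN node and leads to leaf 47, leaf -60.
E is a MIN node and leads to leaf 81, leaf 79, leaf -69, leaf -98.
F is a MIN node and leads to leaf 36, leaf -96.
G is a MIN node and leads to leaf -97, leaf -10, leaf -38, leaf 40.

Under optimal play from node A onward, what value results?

-60

C (MIN): min(73, -79, -97, -95) = -97
D (MIN): min(47, -60) = -60
E (MIN): min(81, 79, -69, -98) = -98
A (MAX): max(-97, -60, -98) = -60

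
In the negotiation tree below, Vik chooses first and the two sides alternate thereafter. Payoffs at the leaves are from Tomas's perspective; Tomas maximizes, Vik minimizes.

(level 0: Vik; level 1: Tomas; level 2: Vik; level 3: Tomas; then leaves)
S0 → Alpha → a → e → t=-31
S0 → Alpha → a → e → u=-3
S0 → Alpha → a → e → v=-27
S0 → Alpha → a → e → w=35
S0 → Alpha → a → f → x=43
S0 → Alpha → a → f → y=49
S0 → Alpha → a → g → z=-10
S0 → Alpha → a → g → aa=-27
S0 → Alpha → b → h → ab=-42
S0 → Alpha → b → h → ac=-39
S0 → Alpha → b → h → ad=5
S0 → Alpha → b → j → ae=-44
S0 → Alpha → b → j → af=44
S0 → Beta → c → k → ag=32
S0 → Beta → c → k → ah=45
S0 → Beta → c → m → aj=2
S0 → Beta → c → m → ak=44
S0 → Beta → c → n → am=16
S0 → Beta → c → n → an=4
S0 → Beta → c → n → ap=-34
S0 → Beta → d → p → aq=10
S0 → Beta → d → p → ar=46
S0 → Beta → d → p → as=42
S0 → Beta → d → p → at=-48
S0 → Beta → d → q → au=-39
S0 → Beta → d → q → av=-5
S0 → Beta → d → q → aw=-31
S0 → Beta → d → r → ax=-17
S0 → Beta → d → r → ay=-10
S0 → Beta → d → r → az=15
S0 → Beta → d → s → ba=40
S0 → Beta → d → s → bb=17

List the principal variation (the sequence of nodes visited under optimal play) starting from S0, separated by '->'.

e (Tomas): max(-31, -3, -27, 35) = 35
f (Tomas): max(43, 49) = 49
g (Tomas): max(-10, -27) = -10
a (Vik): min(35, 49, -10) = -10
h (Tomas): max(-42, -39, 5) = 5
j (Tomas): max(-44, 44) = 44
b (Vik): min(5, 44) = 5
Alpha (Tomas): max(-10, 5) = 5
k (Tomas): max(32, 45) = 45
m (Tomas): max(2, 44) = 44
n (Tomas): max(16, 4, -34) = 16
c (Vik): min(45, 44, 16) = 16
p (Tomas): max(10, 46, 42, -48) = 46
q (Tomas): max(-39, -5, -31) = -5
r (Tomas): max(-17, -10, 15) = 15
s (Tomas): max(40, 17) = 40
d (Vik): min(46, -5, 15, 40) = -5
Beta (Tomas): max(16, -5) = 16
S0 (Vik): min(5, 16) = 5
At S0, Vik picks Alpha (lowest: 5).
At Alpha, Tomas picks b (highest: 5).
At b, Vik picks h (lowest: 5).
At h, Tomas picks ad (highest: 5).
Terminal value 5.

S0 -> Alpha -> b -> h -> ad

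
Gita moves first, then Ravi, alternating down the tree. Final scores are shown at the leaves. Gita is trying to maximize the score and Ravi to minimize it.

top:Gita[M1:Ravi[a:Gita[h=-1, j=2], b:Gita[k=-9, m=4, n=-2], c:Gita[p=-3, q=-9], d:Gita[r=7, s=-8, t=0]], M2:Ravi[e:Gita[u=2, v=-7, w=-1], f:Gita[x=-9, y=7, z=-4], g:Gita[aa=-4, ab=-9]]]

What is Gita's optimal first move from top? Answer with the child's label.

a (Gita): max(-1, 2) = 2
b (Gita): max(-9, 4, -2) = 4
c (Gita): max(-3, -9) = -3
d (Gita): max(7, -8, 0) = 7
M1 (Ravi): min(2, 4, -3, 7) = -3
e (Gita): max(2, -7, -1) = 2
f (Gita): max(-9, 7, -4) = 7
g (Gita): max(-4, -9) = -4
M2 (Ravi): min(2, 7, -4) = -4
top (Gita): max(-3, -4) = -3
Gita at top wants the highest of {M1=-3, M2=-4}, so chooses M1.

M1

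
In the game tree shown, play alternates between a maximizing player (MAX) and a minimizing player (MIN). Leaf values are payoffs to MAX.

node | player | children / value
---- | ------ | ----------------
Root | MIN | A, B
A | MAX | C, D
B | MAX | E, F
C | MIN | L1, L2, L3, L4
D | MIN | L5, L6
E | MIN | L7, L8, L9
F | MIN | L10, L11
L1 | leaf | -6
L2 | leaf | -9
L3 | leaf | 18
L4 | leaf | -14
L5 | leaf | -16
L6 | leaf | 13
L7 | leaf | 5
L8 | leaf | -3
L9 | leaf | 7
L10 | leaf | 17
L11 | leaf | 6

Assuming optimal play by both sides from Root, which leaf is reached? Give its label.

C (MIN): min(-6, -9, 18, -14) = -14
D (MIN): min(-16, 13) = -16
A (MAX): max(-14, -16) = -14
E (MIN): min(5, -3, 7) = -3
F (MIN): min(17, 6) = 6
B (MAX): max(-3, 6) = 6
Root (MIN): min(-14, 6) = -14
At Root, MIN picks A (lowest: -14).
At A, MAX picks C (highest: -14).
At C, MIN picks L4 (lowest: -14).
Terminal value -14.

L4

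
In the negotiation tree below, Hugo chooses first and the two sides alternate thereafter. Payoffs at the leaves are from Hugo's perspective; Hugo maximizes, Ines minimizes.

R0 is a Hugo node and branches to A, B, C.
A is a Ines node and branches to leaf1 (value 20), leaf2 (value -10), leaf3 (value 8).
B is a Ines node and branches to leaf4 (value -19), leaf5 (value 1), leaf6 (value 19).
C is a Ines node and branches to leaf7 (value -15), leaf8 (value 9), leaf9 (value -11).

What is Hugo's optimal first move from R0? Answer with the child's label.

A

A (Ines): min(20, -10, 8) = -10
B (Ines): min(-19, 1, 19) = -19
C (Ines): min(-15, 9, -11) = -15
R0 (Hugo): max(-10, -19, -15) = -10
Hugo at R0 wants the highest of {A=-10, B=-19, C=-15}, so chooses A.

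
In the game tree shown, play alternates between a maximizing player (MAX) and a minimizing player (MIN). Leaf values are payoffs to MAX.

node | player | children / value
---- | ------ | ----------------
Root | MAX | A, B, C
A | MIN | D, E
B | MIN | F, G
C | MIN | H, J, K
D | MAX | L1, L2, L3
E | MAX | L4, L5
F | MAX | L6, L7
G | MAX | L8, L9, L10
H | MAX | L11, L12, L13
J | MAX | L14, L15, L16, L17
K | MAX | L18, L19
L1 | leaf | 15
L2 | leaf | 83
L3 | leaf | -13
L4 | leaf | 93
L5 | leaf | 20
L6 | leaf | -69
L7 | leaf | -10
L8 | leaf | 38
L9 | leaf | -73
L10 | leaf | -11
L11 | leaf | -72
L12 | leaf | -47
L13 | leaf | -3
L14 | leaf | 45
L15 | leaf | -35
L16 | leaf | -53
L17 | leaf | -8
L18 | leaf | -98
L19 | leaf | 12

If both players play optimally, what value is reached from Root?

D (MAX): max(15, 83, -13) = 83
E (MAX): max(93, 20) = 93
A (MIN): min(83, 93) = 83
F (MAX): max(-69, -10) = -10
G (MAX): max(38, -73, -11) = 38
B (MIN): min(-10, 38) = -10
H (MAX): max(-72, -47, -3) = -3
J (MAX): max(45, -35, -53, -8) = 45
K (MAX): max(-98, 12) = 12
C (MIN): min(-3, 45, 12) = -3
Root (MAX): max(83, -10, -3) = 83

83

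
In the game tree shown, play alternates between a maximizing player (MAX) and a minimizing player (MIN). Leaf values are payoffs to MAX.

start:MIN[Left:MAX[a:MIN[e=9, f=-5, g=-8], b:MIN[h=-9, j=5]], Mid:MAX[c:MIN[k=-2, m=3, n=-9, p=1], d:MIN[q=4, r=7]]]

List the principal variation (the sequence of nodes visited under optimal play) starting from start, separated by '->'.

start -> Left -> a -> g

a (MIN): min(9, -5, -8) = -8
b (MIN): min(-9, 5) = -9
Left (MAX): max(-8, -9) = -8
c (MIN): min(-2, 3, -9, 1) = -9
d (MIN): min(4, 7) = 4
Mid (MAX): max(-9, 4) = 4
start (MIN): min(-8, 4) = -8
At start, MIN picks Left (lowest: -8).
At Left, MAX picks a (highest: -8).
At a, MIN picks g (lowest: -8).
Terminal value -8.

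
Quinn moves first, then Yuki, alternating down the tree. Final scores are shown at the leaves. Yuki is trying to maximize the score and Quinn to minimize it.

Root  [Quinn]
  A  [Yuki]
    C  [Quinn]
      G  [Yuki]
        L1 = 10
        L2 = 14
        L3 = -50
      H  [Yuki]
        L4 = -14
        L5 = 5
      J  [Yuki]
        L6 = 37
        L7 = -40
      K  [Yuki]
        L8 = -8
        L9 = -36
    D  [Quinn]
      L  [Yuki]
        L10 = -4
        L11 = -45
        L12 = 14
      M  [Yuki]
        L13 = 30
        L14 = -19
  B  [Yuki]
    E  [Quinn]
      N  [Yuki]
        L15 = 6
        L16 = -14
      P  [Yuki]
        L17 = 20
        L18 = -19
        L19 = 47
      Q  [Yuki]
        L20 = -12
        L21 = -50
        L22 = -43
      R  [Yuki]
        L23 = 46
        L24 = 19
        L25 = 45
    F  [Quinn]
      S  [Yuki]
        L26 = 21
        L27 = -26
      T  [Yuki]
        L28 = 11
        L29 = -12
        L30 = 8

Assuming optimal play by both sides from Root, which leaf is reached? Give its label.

G (Yuki): max(10, 14, -50) = 14
H (Yuki): max(-14, 5) = 5
J (Yuki): max(37, -40) = 37
K (Yuki): max(-8, -36) = -8
C (Quinn): min(14, 5, 37, -8) = -8
L (Yuki): max(-4, -45, 14) = 14
M (Yuki): max(30, -19) = 30
D (Quinn): min(14, 30) = 14
A (Yuki): max(-8, 14) = 14
N (Yuki): max(6, -14) = 6
P (Yuki): max(20, -19, 47) = 47
Q (Yuki): max(-12, -50, -43) = -12
R (Yuki): max(46, 19, 45) = 46
E (Quinn): min(6, 47, -12, 46) = -12
S (Yuki): max(21, -26) = 21
T (Yuki): max(11, -12, 8) = 11
F (Quinn): min(21, 11) = 11
B (Yuki): max(-12, 11) = 11
Root (Quinn): min(14, 11) = 11
At Root, Quinn picks B (lowest: 11).
At B, Yuki picks F (highest: 11).
At F, Quinn picks T (lowest: 11).
At T, Yuki picks L28 (highest: 11).
Terminal value 11.

L28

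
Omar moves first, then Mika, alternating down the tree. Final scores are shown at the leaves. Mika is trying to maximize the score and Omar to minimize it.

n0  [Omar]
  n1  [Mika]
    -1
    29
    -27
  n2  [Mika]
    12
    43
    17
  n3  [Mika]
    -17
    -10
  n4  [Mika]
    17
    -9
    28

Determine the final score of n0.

-10

n1 (Mika): max(-1, 29, -27) = 29
n2 (Mika): max(12, 43, 17) = 43
n3 (Mika): max(-17, -10) = -10
n4 (Mika): max(17, -9, 28) = 28
n0 (Omar): min(29, 43, -10, 28) = -10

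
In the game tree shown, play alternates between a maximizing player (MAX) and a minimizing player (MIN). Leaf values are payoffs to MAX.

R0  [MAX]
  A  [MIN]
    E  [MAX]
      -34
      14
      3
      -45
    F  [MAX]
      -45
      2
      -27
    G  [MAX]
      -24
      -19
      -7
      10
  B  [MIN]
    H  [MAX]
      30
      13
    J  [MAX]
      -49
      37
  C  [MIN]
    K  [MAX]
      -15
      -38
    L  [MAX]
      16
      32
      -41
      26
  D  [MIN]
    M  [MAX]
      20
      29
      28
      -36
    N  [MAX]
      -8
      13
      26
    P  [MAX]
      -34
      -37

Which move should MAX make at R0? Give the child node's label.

E (MAX): max(-34, 14, 3, -45) = 14
F (MAX): max(-45, 2, -27) = 2
G (MAX): max(-24, -19, -7, 10) = 10
A (MIN): min(14, 2, 10) = 2
H (MAX): max(30, 13) = 30
J (MAX): max(-49, 37) = 37
B (MIN): min(30, 37) = 30
K (MAX): max(-15, -38) = -15
L (MAX): max(16, 32, -41, 26) = 32
C (MIN): min(-15, 32) = -15
M (MAX): max(20, 29, 28, -36) = 29
N (MAX): max(-8, 13, 26) = 26
P (MAX): max(-34, -37) = -34
D (MIN): min(29, 26, -34) = -34
R0 (MAX): max(2, 30, -15, -34) = 30
MAX at R0 wants the highest of {A=2, B=30, C=-15, D=-34}, so chooses B.

B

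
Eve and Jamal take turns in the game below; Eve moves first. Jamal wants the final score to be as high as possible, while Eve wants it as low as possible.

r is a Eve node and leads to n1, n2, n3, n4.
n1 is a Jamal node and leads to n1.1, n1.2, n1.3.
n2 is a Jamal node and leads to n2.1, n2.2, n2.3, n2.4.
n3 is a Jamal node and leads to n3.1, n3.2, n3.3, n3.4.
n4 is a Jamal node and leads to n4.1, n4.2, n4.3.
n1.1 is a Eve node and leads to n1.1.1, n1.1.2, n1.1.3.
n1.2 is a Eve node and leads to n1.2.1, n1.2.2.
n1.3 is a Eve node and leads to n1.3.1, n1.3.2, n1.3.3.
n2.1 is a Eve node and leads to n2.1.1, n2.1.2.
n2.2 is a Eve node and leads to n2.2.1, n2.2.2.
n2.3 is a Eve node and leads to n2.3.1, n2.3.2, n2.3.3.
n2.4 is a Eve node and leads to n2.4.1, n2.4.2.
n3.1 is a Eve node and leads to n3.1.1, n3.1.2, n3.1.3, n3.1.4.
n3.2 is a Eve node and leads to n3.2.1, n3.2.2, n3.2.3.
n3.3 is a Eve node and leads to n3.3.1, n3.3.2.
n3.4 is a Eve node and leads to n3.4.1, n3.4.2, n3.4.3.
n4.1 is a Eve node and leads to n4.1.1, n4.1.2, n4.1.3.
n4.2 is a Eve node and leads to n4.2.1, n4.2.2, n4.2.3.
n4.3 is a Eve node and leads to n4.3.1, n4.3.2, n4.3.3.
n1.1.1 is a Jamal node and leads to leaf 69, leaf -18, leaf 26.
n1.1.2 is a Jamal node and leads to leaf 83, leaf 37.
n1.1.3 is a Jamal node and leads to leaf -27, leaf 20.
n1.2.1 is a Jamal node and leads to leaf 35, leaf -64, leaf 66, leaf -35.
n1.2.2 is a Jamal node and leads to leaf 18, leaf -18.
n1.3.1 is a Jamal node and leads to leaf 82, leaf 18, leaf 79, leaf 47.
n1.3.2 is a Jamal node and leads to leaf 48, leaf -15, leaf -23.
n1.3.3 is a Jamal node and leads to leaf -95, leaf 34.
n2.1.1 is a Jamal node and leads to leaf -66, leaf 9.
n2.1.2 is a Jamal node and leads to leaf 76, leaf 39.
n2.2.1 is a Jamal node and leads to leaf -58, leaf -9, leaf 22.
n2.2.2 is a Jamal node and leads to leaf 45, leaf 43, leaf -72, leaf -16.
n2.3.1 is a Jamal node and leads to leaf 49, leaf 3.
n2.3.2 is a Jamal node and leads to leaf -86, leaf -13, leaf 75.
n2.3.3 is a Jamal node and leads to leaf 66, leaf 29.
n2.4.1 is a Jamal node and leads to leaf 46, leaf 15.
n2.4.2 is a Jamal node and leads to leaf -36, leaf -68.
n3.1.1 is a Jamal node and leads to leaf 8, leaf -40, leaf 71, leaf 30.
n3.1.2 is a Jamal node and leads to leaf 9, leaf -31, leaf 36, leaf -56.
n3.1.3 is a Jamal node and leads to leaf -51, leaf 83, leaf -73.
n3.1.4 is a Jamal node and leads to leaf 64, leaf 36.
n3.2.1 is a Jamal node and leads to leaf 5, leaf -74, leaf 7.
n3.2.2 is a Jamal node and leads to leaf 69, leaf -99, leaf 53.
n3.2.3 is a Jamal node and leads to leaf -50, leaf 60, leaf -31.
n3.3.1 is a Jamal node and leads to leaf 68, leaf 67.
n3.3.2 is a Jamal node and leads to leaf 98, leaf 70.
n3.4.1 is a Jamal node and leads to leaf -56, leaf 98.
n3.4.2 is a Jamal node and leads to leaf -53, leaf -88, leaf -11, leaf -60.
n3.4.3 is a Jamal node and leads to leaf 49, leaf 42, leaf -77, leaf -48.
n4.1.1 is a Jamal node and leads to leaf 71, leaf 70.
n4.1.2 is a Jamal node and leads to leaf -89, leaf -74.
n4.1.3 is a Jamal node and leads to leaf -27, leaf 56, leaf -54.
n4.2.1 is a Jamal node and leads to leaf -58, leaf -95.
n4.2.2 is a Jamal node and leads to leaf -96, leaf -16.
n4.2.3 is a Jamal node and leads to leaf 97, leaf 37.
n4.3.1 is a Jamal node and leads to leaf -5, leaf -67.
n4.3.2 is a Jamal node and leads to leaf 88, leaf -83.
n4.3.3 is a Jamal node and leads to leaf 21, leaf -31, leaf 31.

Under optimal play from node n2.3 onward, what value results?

n2.3.1 (Jamal): max(49, 3) = 49
n2.3.2 (Jamal): max(-86, -13, 75) = 75
n2.3.3 (Jamal): max(66, 29) = 66
n2.3 (Eve): min(49, 75, 66) = 49

49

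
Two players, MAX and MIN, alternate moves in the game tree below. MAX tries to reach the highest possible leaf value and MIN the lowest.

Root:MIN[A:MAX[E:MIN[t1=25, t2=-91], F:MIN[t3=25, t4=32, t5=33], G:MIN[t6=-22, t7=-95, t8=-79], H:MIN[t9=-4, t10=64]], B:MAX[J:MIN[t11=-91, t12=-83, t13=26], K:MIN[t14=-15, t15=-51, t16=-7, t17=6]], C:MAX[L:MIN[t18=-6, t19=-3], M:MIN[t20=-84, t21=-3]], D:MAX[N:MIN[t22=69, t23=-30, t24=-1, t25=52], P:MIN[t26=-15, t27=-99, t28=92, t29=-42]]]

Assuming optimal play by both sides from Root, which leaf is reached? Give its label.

t15

E (MIN): min(25, -91) = -91
F (MIN): min(25, 32, 33) = 25
G (MIN): min(-22, -95, -79) = -95
H (MIN): min(-4, 64) = -4
A (MAX): max(-91, 25, -95, -4) = 25
J (MIN): min(-91, -83, 26) = -91
K (MIN): min(-15, -51, -7, 6) = -51
B (MAX): max(-91, -51) = -51
L (MIN): min(-6, -3) = -6
M (MIN): min(-84, -3) = -84
C (MAX): max(-6, -84) = -6
N (MIN): min(69, -30, -1, 52) = -30
P (MIN): min(-15, -99, 92, -42) = -99
D (MAX): max(-30, -99) = -30
Root (MIN): min(25, -51, -6, -30) = -51
At Root, MIN picks B (lowest: -51).
At B, MAX picks K (highest: -51).
At K, MIN picks t15 (lowest: -51).
Terminal value -51.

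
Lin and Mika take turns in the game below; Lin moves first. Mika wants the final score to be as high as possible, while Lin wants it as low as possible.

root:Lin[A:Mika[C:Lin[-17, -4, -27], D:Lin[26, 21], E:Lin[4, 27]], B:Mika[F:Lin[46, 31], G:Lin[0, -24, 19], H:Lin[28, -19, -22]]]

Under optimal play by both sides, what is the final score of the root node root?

C (Lin): min(-17, -4, -27) = -27
D (Lin): min(26, 21) = 21
E (Lin): min(4, 27) = 4
A (Mika): max(-27, 21, 4) = 21
F (Lin): min(46, 31) = 31
G (Lin): min(0, -24, 19) = -24
H (Lin): min(28, -19, -22) = -22
B (Mika): max(31, -24, -22) = 31
root (Lin): min(21, 31) = 21

21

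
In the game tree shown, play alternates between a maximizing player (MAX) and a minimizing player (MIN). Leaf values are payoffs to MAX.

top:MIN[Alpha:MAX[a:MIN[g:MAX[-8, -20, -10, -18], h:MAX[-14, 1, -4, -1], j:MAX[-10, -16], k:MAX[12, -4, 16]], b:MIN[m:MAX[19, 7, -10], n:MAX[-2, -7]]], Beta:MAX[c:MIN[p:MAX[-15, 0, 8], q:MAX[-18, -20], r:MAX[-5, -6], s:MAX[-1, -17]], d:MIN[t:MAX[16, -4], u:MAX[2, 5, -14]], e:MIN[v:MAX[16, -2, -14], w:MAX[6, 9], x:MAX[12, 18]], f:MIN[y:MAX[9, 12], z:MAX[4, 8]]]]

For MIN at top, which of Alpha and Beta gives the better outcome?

g (MAX): max(-8, -20, -10, -18) = -8
h (MAX): max(-14, 1, -4, -1) = 1
j (MAX): max(-10, -16) = -10
k (MAX): max(12, -4, 16) = 16
a (MIN): min(-8, 1, -10, 16) = -10
m (MAX): max(19, 7, -10) = 19
n (MAX): max(-2, -7) = -2
b (MIN): min(19, -2) = -2
Alpha (MAX): max(-10, -2) = -2
p (MAX): max(-15, 0, 8) = 8
q (MAX): max(-18, -20) = -18
r (MAX): max(-5, -6) = -5
s (MAX): max(-1, -17) = -1
c (MIN): min(8, -18, -5, -1) = -18
t (MAX): max(16, -4) = 16
u (MAX): max(2, 5, -14) = 5
d (MIN): min(16, 5) = 5
v (MAX): max(16, -2, -14) = 16
w (MAX): max(6, 9) = 9
x (MAX): max(12, 18) = 18
e (MIN): min(16, 9, 18) = 9
y (MAX): max(9, 12) = 12
z (MAX): max(4, 8) = 8
f (MIN): min(12, 8) = 8
Beta (MAX): max(-18, 5, 9, 8) = 9
MIN prefers the lower value; Alpha=-2, Beta=9. Alpha is better since -2 < 9.

Alpha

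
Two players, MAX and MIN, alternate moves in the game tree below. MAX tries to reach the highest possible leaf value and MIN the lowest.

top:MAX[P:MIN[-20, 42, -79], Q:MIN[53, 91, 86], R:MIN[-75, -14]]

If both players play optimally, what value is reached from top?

P (MIN): min(-20, 42, -79) = -79
Q (MIN): min(53, 91, 86) = 53
R (MIN): min(-75, -14) = -75
top (MAX): max(-79, 53, -75) = 53

53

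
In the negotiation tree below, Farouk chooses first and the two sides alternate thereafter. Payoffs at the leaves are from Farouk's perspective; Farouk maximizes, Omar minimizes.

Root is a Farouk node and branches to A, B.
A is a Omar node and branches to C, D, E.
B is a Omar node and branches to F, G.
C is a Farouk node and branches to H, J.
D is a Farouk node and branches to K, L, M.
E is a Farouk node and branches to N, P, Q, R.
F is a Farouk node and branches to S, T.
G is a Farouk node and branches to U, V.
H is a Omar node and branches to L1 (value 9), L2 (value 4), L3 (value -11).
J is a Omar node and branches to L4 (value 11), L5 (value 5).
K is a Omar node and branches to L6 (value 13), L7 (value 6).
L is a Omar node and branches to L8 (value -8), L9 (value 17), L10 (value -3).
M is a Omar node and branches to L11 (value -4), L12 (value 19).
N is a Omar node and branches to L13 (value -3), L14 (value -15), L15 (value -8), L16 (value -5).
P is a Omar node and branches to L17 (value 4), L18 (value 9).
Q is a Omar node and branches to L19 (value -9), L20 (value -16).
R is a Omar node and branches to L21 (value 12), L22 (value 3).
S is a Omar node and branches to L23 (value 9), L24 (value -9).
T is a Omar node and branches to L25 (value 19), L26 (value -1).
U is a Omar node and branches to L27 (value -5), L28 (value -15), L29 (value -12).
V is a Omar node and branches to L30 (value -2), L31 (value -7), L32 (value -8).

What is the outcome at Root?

H (Omar): min(9, 4, -11) = -11
J (Omar): min(11, 5) = 5
C (Farouk): max(-11, 5) = 5
K (Omar): min(13, 6) = 6
L (Omar): min(-8, 17, -3) = -8
M (Omar): min(-4, 19) = -4
D (Farouk): max(6, -8, -4) = 6
N (Omar): min(-3, -15, -8, -5) = -15
P (Omar): min(4, 9) = 4
Q (Omar): min(-9, -16) = -16
R (Omar): min(12, 3) = 3
E (Farouk): max(-15, 4, -16, 3) = 4
A (Omar): min(5, 6, 4) = 4
S (Omar): min(9, -9) = -9
T (Omar): min(19, -1) = -1
F (Farouk): max(-9, -1) = -1
U (Omar): min(-5, -15, -12) = -15
V (Omar): min(-2, -7, -8) = -8
G (Farouk): max(-15, -8) = -8
B (Omar): min(-1, -8) = -8
Root (Farouk): max(4, -8) = 4

4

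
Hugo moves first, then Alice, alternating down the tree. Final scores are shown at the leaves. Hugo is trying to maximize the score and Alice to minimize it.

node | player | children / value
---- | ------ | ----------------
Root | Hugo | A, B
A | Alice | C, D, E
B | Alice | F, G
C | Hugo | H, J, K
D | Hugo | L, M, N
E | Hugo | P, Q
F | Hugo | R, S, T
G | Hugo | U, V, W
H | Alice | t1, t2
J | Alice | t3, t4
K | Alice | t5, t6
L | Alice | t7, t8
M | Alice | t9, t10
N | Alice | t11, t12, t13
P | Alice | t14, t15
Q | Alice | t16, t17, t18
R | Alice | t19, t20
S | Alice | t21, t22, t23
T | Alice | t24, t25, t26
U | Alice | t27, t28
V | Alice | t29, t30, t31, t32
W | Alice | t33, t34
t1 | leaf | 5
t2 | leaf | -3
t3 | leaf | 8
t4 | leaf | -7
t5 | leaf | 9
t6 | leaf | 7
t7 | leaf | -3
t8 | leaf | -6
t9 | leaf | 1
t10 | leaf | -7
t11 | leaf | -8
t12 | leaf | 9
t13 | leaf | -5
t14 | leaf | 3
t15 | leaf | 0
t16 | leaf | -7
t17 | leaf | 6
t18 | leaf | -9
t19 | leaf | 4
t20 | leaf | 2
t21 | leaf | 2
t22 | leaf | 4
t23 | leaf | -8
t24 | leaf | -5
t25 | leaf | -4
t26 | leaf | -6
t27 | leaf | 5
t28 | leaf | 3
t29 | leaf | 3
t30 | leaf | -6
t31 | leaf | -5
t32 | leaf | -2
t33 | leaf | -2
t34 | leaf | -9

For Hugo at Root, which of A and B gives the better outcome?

B

H (Alice): min(5, -3) = -3
J (Alice): min(8, -7) = -7
K (Alice): min(9, 7) = 7
C (Hugo): max(-3, -7, 7) = 7
L (Alice): min(-3, -6) = -6
M (Alice): min(1, -7) = -7
N (Alice): min(-8, 9, -5) = -8
D (Hugo): max(-6, -7, -8) = -6
P (Alice): min(3, 0) = 0
Q (Alice): min(-7, 6, -9) = -9
E (Hugo): max(0, -9) = 0
A (Alice): min(7, -6, 0) = -6
R (Alice): min(4, 2) = 2
S (Alice): min(2, 4, -8) = -8
T (Alice): min(-5, -4, -6) = -6
F (Hugo): max(2, -8, -6) = 2
U (Alice): min(5, 3) = 3
V (Alice): min(3, -6, -5, -2) = -6
W (Alice): min(-2, -9) = -9
G (Hugo): max(3, -6, -9) = 3
B (Alice): min(2, 3) = 2
Hugo prefers the higher value; A=-6, B=2. B is better since 2 > -6.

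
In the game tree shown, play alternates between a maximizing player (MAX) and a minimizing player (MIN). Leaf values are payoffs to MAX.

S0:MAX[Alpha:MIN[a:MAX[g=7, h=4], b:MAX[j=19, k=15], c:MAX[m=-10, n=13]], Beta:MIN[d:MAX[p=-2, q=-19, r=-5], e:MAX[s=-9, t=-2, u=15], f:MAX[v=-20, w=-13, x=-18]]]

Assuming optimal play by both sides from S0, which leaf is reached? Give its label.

a (MAX): max(7, 4) = 7
b (MAX): max(19, 15) = 19
c (MAX): max(-10, 13) = 13
Alpha (MIN): min(7, 19, 13) = 7
d (MAX): max(-2, -19, -5) = -2
e (MAX): max(-9, -2, 15) = 15
f (MAX): max(-20, -13, -18) = -13
Beta (MIN): min(-2, 15, -13) = -13
S0 (MAX): max(7, -13) = 7
At S0, MAX picks Alpha (highest: 7).
At Alpha, MIN picks a (lowest: 7).
At a, MAX picks g (highest: 7).
Terminal value 7.

g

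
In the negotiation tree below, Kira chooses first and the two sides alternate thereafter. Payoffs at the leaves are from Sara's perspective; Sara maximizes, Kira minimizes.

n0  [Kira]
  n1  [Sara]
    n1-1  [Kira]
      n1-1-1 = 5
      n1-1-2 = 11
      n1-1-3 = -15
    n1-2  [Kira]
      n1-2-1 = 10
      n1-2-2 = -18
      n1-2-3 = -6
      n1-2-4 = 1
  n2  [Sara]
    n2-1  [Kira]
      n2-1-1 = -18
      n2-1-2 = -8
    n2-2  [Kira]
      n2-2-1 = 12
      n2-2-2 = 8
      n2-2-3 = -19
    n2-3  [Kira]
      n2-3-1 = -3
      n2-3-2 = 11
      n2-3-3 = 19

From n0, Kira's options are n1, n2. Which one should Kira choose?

n1-1 (Kira): min(5, 11, -15) = -15
n1-2 (Kira): min(10, -18, -6, 1) = -18
n1 (Sara): max(-15, -18) = -15
n2-1 (Kira): min(-18, -8) = -18
n2-2 (Kira): min(12, 8, -19) = -19
n2-3 (Kira): min(-3, 11, 19) = -3
n2 (Sara): max(-18, -19, -3) = -3
n0 (Kira): min(-15, -3) = -15
Kira at n0 wants the lowest of {n1=-15, n2=-3}, so chooses n1.

n1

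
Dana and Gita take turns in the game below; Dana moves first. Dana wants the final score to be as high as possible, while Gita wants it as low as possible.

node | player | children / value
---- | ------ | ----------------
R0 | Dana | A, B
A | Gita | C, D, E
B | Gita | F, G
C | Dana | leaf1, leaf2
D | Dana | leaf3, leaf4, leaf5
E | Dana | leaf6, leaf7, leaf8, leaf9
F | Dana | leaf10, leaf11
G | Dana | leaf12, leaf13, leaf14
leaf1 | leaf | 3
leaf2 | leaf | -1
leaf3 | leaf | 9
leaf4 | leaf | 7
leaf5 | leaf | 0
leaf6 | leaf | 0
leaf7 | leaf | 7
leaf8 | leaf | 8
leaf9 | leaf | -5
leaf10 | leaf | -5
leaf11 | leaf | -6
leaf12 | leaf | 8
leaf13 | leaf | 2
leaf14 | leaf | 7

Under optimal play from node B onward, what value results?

-5

F (Dana): max(-5, -6) = -5
G (Dana): max(8, 2, 7) = 8
B (Gita): min(-5, 8) = -5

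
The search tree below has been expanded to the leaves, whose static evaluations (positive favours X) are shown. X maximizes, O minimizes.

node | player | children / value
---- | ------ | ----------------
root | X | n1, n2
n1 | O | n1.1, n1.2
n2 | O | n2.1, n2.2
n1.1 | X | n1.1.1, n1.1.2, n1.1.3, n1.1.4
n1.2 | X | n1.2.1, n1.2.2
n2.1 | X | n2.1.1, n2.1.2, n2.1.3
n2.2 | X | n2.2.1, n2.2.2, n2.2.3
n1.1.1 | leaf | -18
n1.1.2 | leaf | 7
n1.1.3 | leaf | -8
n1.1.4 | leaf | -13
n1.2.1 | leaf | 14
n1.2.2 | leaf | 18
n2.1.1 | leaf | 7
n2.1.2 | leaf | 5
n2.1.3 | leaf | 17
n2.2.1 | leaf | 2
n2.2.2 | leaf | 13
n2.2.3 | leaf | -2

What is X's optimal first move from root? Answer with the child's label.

n1.1 (X): max(-18, 7, -8, -13) = 7
n1.2 (X): max(14, 18) = 18
n1 (O): min(7, 18) = 7
n2.1 (X): max(7, 5, 17) = 17
n2.2 (X): max(2, 13, -2) = 13
n2 (O): min(17, 13) = 13
root (X): max(7, 13) = 13
X at root wants the highest of {n1=7, n2=13}, so chooses n2.

n2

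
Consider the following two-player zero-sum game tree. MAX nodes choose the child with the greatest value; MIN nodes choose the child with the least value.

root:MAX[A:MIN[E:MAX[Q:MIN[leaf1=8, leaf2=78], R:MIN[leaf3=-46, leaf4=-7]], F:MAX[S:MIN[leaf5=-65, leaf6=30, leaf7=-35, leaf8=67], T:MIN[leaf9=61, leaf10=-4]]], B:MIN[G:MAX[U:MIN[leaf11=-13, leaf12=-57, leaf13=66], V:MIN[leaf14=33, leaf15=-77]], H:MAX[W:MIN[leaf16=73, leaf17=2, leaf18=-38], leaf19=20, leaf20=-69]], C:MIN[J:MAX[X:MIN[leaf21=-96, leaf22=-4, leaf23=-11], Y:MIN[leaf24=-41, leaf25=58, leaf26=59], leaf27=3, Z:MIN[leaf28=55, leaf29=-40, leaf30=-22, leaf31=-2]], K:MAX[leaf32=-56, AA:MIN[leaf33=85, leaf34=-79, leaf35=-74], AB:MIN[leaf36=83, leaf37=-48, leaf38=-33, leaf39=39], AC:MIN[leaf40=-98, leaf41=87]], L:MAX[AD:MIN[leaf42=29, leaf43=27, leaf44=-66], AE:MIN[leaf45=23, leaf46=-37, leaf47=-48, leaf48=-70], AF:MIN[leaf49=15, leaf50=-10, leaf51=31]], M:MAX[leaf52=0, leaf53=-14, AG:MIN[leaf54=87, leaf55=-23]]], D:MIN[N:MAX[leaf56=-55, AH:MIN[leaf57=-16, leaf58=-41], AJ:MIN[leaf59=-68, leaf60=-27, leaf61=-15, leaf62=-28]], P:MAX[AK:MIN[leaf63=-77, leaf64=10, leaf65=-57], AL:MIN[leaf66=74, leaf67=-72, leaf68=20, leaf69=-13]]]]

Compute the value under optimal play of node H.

20

W (MIN): min(73, 2, -38) = -38
H (MAX): max(-38, 20, -69) = 20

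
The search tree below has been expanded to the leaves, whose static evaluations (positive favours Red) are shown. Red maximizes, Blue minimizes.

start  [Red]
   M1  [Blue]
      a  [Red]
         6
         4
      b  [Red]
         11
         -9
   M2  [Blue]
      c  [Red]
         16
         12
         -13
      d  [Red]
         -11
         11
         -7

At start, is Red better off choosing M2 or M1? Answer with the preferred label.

c (Red): max(16, 12, -13) = 16
d (Red): max(-11, 11, -7) = 11
M2 (Blue): min(16, 11) = 11
a (Red): max(6, 4) = 6
b (Red): max(11, -9) = 11
M1 (Blue): min(6, 11) = 6
Red prefers the higher value; M2=11, M1=6. M2 is better since 11 > 6.

M2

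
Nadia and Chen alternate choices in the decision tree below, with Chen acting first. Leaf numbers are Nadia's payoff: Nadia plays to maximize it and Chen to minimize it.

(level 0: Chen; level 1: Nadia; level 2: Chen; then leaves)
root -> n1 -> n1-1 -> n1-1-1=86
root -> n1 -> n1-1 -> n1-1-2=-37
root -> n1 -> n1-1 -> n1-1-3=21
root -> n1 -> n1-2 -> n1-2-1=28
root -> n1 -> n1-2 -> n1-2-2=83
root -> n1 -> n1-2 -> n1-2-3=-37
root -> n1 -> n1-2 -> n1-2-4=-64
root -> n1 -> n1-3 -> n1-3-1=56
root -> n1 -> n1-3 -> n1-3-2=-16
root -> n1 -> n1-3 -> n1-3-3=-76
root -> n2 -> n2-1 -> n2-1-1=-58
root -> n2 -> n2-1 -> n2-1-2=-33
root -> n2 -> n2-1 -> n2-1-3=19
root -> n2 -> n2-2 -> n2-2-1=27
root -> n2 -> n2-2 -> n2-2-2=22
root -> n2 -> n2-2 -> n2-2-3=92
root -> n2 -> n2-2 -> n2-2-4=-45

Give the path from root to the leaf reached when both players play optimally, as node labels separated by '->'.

n1-1 (Chen): min(86, -37, 21) = -37
n1-2 (Chen): min(28, 83, -37, -64) = -64
n1-3 (Chen): min(56, -16, -76) = -76
n1 (Nadia): max(-37, -64, -76) = -37
n2-1 (Chen): min(-58, -33, 19) = -58
n2-2 (Chen): min(27, 22, 92, -45) = -45
n2 (Nadia): max(-58, -45) = -45
root (Chen): min(-37, -45) = -45
At root, Chen picks n2 (lowest: -45).
At n2, Nadia picks n2-2 (highest: -45).
At n2-2, Chen picks n2-2-4 (lowest: -45).
Terminal value -45.

root -> n2 -> n2-2 -> n2-2-4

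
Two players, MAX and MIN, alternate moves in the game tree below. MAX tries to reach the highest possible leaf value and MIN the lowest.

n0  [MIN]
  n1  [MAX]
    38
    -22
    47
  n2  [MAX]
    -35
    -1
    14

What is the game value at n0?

14

n1 (MAX): max(38, -22, 47) = 47
n2 (MAX): max(-35, -1, 14) = 14
n0 (MIN): min(47, 14) = 14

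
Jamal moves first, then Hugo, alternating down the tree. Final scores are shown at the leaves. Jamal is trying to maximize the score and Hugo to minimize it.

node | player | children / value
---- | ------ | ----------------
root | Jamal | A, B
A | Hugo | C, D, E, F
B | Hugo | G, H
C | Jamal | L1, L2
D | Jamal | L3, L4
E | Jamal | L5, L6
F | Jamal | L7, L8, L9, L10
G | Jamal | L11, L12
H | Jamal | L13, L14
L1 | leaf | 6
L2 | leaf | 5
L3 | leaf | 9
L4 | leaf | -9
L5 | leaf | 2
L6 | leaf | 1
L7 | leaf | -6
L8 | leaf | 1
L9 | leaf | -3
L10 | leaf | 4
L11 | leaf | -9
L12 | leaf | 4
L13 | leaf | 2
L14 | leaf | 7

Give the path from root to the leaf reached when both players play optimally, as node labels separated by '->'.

root -> B -> G -> L12

C (Jamal): max(6, 5) = 6
D (Jamal): max(9, -9) = 9
E (Jamal): max(2, 1) = 2
F (Jamal): max(-6, 1, -3, 4) = 4
A (Hugo): min(6, 9, 2, 4) = 2
G (Jamal): max(-9, 4) = 4
H (Jamal): max(2, 7) = 7
B (Hugo): min(4, 7) = 4
root (Jamal): max(2, 4) = 4
At root, Jamal picks B (highest: 4).
At B, Hugo picks G (lowest: 4).
At G, Jamal picks L12 (highest: 4).
Terminal value 4.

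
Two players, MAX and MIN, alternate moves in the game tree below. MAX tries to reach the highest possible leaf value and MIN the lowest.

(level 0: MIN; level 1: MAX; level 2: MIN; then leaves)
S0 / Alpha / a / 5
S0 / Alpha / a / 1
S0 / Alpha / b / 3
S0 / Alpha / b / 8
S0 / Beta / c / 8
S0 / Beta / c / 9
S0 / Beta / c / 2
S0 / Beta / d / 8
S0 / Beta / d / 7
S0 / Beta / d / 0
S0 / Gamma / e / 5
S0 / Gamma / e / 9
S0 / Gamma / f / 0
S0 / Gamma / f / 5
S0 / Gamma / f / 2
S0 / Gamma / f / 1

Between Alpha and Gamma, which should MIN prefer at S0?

Alpha

a (MIN): min(5, 1) = 1
b (MIN): min(3, 8) = 3
Alpha (MAX): max(1, 3) = 3
e (MIN): min(5, 9) = 5
f (MIN): min(0, 5, 2, 1) = 0
Gamma (MAX): max(5, 0) = 5
MIN prefers the lower value; Alpha=3, Gamma=5. Alpha is better since 3 < 5.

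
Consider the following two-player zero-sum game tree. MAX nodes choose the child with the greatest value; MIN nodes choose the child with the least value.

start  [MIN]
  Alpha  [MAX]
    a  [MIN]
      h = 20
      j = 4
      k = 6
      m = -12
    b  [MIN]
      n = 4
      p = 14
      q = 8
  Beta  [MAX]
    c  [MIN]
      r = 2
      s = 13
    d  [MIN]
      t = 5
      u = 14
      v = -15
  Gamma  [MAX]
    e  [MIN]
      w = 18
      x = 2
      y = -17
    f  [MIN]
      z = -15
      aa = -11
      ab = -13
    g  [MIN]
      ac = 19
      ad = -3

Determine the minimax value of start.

-3

a (MIN): min(20, 4, 6, -12) = -12
b (MIN): min(4, 14, 8) = 4
Alpha (MAX): max(-12, 4) = 4
c (MIN): min(2, 13) = 2
d (MIN): min(5, 14, -15) = -15
Beta (MAX): max(2, -15) = 2
e (MIN): min(18, 2, -17) = -17
f (MIN): min(-15, -11, -13) = -15
g (MIN): min(19, -3) = -3
Gamma (MAX): max(-17, -15, -3) = -3
start (MIN): min(4, 2, -3) = -3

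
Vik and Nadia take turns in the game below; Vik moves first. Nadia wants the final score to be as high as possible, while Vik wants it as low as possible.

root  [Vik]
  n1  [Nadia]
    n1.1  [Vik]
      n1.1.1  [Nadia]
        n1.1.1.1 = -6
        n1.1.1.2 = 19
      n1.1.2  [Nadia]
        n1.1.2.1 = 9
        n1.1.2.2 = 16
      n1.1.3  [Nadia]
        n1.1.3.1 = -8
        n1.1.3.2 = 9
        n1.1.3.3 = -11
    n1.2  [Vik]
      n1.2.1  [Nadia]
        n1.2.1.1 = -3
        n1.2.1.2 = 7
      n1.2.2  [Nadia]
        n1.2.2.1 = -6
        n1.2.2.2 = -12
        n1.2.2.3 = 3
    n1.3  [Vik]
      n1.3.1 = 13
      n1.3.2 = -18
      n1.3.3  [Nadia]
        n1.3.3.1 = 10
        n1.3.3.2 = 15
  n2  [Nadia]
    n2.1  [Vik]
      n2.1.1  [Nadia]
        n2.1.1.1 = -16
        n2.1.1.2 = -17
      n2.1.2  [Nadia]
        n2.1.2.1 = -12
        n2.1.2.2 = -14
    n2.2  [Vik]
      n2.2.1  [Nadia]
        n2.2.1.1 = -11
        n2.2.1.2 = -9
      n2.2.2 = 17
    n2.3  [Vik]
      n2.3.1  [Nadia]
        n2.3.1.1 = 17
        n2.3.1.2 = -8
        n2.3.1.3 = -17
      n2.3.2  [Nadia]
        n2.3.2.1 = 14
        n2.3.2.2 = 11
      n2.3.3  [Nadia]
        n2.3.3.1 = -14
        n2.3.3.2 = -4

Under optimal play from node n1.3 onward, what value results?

-18

n1.3.3 (Nadia): max(10, 15) = 15
n1.3 (Vik): min(13, -18, 15) = -18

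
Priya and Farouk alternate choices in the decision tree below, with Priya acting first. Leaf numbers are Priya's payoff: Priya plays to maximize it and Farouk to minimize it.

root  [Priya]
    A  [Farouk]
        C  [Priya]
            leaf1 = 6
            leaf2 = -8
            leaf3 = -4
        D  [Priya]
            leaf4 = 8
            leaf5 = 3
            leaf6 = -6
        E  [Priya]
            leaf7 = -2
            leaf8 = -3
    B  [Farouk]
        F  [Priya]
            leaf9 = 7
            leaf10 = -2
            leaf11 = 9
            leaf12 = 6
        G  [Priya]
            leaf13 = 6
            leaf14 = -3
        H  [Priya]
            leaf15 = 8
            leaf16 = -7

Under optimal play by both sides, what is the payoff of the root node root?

C (Priya): max(6, -8, -4) = 6
D (Priya): max(8, 3, -6) = 8
E (Priya): max(-2, -3) = -2
A (Farouk): min(6, 8, -2) = -2
F (Priya): max(7, -2, 9, 6) = 9
G (Priya): max(6, -3) = 6
H (Priya): max(8, -7) = 8
B (Farouk): min(9, 6, 8) = 6
root (Priya): max(-2, 6) = 6

6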